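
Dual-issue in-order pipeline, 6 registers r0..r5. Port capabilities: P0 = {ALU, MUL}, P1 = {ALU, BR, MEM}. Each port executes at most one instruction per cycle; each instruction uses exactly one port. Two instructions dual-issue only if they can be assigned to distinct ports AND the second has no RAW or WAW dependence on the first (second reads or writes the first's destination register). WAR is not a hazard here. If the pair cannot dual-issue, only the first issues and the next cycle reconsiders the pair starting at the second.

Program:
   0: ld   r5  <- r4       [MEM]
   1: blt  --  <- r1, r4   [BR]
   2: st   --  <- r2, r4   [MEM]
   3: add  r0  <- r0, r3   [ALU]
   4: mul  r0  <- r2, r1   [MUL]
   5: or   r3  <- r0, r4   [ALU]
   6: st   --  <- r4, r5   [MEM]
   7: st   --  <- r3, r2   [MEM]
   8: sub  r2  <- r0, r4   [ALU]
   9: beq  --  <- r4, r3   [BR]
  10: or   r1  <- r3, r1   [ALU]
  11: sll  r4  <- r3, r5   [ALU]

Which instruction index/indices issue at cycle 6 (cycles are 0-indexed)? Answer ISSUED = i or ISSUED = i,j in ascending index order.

[0] i0  ld.MEM  -- no-port MEM/BR
[1] i1  blt.BR  -- no-port BR/MEM
[2] i2/i3  st.MEM+add.ALU  -- 2-wide
[3] i4  mul.MUL  -- RAW r0
[4] i5/i6  or.ALU+st.MEM  -- 2-wide
[5] i7/i8  st.MEM+sub.ALU  -- 2-wide
[6] i9/i10  beq.BR+or.ALU  -- 2-wide
[7] i11  sll.ALU  -- tail

ISSUED = 9,10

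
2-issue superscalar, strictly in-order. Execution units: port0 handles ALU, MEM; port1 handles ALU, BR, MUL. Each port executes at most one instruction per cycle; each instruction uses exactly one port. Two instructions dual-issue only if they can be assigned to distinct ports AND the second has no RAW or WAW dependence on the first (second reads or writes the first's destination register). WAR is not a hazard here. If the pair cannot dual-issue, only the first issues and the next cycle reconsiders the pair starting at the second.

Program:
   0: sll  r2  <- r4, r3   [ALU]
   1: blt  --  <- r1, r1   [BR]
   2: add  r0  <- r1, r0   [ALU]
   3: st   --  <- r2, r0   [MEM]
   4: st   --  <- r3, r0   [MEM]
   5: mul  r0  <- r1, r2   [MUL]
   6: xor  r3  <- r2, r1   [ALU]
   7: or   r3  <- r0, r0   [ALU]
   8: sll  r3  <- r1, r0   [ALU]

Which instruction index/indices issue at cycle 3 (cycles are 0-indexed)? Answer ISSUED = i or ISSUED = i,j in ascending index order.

ISSUED = 4,5

[0] i0,i1  sll.ALU blt.BR  -- 2-wide
[1] i2  add.ALU  -- RAW r0
[2] i3  st.MEM  -- no-port MEM/MEM
[3] i4,i5  st.MEM mul.MUL  -- 2-wide
[4] i6  xor.ALU  -- WAW r3
[5] i7  or.ALU  -- WAW r3
[6] i8  sll.ALU  -- tail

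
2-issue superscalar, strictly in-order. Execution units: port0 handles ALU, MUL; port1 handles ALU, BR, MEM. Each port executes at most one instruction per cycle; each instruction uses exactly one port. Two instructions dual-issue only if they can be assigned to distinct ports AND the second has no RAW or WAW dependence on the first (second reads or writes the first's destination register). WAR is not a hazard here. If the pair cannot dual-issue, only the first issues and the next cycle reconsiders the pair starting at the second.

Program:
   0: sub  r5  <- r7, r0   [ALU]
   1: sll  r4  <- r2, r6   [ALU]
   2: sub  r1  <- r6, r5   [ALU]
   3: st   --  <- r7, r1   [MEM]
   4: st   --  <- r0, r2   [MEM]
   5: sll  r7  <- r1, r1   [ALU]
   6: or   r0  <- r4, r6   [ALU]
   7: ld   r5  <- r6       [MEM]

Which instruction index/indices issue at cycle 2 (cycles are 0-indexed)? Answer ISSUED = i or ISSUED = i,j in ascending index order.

#0 head=0: sub.ALU sll.ALU i0&i1 dual
#1 head=2: sub.ALU i2 RAW r1
#2 head=3: st.MEM i3 no-port MEM/MEM
#3 head=4: st.MEM sll.ALU i4&i5 dual
#4 head=6: or.ALU ld.MEM i6&i7 dual

ISSUED = 3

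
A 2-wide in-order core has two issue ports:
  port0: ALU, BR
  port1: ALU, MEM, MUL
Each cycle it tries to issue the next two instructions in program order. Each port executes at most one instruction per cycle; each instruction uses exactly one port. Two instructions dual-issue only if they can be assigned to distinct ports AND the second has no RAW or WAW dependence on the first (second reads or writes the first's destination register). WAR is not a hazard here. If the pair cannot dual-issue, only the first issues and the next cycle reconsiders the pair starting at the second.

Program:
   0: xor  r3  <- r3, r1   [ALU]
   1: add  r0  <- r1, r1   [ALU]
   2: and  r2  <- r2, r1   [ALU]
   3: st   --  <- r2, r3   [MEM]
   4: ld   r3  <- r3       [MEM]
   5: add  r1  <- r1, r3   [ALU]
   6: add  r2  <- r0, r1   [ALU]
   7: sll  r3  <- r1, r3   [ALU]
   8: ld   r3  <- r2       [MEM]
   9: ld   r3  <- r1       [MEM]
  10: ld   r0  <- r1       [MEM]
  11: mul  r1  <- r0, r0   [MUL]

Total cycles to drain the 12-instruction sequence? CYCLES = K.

0. xor.ALU add.ALU @i0,i1  | 2-wide
1. and.ALU @i2  | RAW r2
2. st.MEM @i3  | no-port MEM/MEM
3. ld.MEM @i4  | RAW r3
4. add.ALU @i5  | RAW r1
5. add.ALU sll.ALU @i6,i7  | 2-wide
6. ld.MEM @i8  | no-port MEM/MEM
7. ld.MEM @i9  | no-port MEM/MEM
8. ld.MEM @i10  | no-port MEM/MUL
9. mul.MUL @i11  | tail

CYCLES = 10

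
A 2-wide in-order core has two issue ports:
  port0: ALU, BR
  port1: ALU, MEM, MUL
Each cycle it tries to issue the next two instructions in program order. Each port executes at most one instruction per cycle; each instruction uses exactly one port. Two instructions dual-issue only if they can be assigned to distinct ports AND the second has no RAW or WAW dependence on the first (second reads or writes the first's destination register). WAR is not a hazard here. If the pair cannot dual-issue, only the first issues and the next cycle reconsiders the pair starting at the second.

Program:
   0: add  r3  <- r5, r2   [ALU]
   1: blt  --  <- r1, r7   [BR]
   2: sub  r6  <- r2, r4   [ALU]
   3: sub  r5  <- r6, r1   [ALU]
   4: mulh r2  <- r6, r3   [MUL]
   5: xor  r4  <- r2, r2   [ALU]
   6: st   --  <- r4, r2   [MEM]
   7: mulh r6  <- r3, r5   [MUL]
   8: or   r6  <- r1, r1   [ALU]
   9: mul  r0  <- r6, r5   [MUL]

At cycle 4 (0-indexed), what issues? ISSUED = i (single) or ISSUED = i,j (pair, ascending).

#0 head=0: add blt i0&i1 pair
#1 head=2: sub i2 RAW r6
#2 head=3: sub mulh i3&i4 pair
#3 head=5: xor i5 RAW r4
#4 head=6: st i6 no-port MEM/MUL
#5 head=7: mulh i7 WAW r6
#6 head=8: or i8 RAW r6
#7 head=9: mul i9 tail

ISSUED = 6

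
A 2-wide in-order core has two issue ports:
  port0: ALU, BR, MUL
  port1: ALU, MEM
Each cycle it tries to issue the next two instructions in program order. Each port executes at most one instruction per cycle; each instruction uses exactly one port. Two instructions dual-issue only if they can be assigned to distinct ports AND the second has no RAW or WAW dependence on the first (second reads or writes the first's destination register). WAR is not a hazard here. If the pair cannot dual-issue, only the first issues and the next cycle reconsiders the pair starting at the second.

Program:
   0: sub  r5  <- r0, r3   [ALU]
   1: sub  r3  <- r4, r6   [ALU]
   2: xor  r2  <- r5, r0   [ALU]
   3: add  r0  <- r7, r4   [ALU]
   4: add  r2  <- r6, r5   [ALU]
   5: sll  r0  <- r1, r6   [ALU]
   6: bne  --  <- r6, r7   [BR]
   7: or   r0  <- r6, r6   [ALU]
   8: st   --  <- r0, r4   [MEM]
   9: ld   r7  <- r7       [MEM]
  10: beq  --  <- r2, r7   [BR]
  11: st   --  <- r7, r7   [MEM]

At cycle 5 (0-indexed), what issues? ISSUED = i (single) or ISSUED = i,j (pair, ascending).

ISSUED = 9

c0: i0,i1 sub.ALU;sub.ALU  pair
c1: i2,i3 xor.ALU;add.ALU  pair
c2: i4,i5 add.ALU;sll.ALU  pair
c3: i6,i7 bne.BR;or.ALU  pair
c4: i8 st.MEM  no-port MEM/MEM
c5: i9 ld.MEM  RAW r7
c6: i10,i11 beq.BR;st.MEM  pair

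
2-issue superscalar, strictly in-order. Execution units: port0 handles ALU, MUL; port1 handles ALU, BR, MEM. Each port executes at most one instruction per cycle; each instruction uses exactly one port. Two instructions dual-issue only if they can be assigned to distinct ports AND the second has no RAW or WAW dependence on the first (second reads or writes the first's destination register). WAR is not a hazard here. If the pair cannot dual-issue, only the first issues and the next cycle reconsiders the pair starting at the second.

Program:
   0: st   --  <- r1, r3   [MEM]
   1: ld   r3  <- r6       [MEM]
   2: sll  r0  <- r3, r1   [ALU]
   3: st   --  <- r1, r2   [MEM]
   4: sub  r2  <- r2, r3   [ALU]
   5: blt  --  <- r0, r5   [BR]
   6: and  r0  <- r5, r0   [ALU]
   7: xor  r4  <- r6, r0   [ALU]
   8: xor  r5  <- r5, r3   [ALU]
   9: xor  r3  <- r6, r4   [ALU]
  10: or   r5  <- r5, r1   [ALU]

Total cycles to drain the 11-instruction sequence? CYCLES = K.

CYCLES = 7

0. st.MEM @i0  | no-port MEM/MEM
1. ld.MEM @i1  | RAW r3
2. sll.ALU st.MEM @i2,i3  | pair
3. sub.ALU blt.BR @i4,i5  | pair
4. and.ALU @i6  | RAW r0
5. xor.ALU xor.ALU @i7,i8  | pair
6. xor.ALU or.ALU @i9,i10  | pair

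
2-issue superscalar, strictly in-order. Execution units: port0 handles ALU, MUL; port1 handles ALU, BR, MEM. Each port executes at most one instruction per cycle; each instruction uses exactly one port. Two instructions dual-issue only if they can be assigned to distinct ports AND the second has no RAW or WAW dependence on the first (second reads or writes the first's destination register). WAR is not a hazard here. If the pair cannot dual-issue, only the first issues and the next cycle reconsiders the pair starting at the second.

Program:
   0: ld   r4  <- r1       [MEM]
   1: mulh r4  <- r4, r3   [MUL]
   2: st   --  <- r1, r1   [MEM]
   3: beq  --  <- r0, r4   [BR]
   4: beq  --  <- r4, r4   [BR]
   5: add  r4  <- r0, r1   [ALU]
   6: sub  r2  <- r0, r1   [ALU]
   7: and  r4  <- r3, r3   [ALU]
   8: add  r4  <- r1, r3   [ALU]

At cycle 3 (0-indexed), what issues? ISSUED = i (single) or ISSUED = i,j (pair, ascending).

  cy0 -> i0 (ld.MEM) RAW+WAW r4
  cy1 -> i1/i2 (mulh.MUL+st.MEM) 2-wide
  cy2 -> i3 (beq.BR) no-port BR/BR
  cy3 -> i4/i5 (beq.BR+add.ALU) 2-wide
  cy4 -> i6/i7 (sub.ALU+and.ALU) 2-wide
  cy5 -> i8 (add.ALU) tail

ISSUED = 4,5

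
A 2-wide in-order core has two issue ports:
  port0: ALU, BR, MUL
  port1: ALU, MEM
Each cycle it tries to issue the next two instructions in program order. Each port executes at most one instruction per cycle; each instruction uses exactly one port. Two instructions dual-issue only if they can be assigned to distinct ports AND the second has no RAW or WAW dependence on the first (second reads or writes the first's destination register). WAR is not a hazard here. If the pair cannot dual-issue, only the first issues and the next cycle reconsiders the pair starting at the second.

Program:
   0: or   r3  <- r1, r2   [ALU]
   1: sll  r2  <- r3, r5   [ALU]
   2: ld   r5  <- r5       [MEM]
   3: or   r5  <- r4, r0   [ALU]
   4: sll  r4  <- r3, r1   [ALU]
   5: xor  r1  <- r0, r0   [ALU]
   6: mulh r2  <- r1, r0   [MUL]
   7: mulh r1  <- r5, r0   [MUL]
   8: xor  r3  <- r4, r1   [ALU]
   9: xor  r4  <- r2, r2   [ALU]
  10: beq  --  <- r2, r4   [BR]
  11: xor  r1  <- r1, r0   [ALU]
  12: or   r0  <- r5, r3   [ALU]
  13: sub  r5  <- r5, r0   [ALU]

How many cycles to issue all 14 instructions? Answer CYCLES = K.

  cy0 -> i0 (or) RAW r3
  cy1 -> i1+i2 (sll/ld) 2-wide
  cy2 -> i3+i4 (or/sll) 2-wide
  cy3 -> i5 (xor) RAW r1
  cy4 -> i6 (mulh) no-port MUL/MUL
  cy5 -> i7 (mulh) RAW r1
  cy6 -> i8+i9 (xor/xor) 2-wide
  cy7 -> i10+i11 (beq/xor) 2-wide
  cy8 -> i12 (or) RAW r0
  cy9 -> i13 (sub) tail

CYCLES = 10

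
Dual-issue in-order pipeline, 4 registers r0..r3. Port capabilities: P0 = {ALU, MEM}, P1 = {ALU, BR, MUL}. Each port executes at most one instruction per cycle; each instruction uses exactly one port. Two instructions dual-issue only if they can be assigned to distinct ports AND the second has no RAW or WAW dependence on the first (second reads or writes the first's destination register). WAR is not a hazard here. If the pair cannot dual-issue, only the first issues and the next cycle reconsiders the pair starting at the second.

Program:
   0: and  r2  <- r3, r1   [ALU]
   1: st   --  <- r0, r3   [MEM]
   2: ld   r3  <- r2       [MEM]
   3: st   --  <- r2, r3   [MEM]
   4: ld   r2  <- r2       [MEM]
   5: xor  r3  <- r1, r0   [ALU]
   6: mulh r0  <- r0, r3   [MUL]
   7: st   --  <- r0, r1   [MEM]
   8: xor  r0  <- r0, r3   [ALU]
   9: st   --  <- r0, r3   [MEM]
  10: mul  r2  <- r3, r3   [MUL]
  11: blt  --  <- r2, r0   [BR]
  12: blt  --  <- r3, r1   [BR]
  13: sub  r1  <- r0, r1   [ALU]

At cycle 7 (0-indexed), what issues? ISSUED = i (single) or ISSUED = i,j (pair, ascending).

ISSUED = 11

[0] i0&i1  and/st  -- dual
[1] i2  ld  -- no-port MEM/MEM
[2] i3  st  -- no-port MEM/MEM
[3] i4&i5  ld/xor  -- dual
[4] i6  mulh  -- RAW r0
[5] i7&i8  st/xor  -- dual
[6] i9&i10  st/mul  -- dual
[7] i11  blt  -- no-port BR/BR
[8] i12&i13  blt/sub  -- dual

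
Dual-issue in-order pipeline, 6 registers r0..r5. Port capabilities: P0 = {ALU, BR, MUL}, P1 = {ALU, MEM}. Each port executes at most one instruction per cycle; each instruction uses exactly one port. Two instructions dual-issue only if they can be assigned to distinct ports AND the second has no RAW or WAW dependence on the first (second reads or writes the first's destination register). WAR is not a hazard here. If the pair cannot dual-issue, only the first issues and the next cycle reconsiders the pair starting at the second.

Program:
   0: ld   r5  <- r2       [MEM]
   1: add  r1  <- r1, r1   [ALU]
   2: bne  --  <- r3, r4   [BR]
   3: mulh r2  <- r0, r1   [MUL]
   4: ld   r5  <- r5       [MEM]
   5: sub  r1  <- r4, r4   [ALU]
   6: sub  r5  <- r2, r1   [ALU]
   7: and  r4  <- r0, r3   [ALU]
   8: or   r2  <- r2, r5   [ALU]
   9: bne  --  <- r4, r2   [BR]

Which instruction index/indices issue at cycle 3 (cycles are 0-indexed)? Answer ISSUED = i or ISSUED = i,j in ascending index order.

ISSUED = 5

#0 head=0: ld/add i0/i1 2-wide
#1 head=2: bne i2 no-port BR/MUL
#2 head=3: mulh/ld i3/i4 2-wide
#3 head=5: sub i5 RAW r1
#4 head=6: sub/and i6/i7 2-wide
#5 head=8: or i8 RAW r2
#6 head=9: bne i9 tail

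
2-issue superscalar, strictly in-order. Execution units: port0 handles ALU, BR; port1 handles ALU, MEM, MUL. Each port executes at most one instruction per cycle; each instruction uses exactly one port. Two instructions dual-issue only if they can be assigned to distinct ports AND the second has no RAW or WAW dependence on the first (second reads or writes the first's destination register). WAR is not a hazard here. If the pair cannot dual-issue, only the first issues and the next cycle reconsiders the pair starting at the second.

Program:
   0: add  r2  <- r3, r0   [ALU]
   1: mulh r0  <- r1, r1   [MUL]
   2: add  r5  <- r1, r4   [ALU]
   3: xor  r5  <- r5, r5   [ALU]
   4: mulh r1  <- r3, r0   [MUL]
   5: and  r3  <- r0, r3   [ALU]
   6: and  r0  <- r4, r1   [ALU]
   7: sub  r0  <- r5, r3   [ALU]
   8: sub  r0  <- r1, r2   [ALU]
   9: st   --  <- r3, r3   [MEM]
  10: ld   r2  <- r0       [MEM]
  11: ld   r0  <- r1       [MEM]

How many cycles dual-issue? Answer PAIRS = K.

#0 head=0: add/mulh i0+i1 2-wide
#1 head=2: add i2 RAW+WAW r5
#2 head=3: xor/mulh i3+i4 2-wide
#3 head=5: and/and i5+i6 2-wide
#4 head=7: sub i7 WAW r0
#5 head=8: sub/st i8+i9 2-wide
#6 head=10: ld i10 no-port MEM/MEM
#7 head=11: ld i11 tail

PAIRS = 4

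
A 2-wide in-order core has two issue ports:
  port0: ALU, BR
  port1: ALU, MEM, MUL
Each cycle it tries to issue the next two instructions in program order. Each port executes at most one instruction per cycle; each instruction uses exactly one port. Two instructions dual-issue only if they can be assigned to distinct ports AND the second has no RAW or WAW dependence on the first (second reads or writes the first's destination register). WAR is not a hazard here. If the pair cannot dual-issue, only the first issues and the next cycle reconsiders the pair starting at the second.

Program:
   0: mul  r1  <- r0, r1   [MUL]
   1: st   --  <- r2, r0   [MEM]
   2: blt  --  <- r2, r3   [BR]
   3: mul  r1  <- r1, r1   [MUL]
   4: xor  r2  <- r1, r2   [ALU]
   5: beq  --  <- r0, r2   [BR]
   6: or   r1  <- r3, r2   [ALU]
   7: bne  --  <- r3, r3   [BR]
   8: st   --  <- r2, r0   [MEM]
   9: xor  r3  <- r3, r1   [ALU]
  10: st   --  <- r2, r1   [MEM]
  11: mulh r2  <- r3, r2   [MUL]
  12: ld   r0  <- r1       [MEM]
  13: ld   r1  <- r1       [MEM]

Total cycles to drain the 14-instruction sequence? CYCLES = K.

#0 head=0: mul i0 no-port MUL/MEM
#1 head=1: st+blt i1&i2 dual
#2 head=3: mul i3 RAW r1
#3 head=4: xor i4 RAW r2
#4 head=5: beq+or i5&i6 dual
#5 head=7: bne+st i7&i8 dual
#6 head=9: xor+st i9&i10 dual
#7 head=11: mulh i11 no-port MUL/MEM
#8 head=12: ld i12 no-port MEM/MEM
#9 head=13: ld i13 tail

CYCLES = 10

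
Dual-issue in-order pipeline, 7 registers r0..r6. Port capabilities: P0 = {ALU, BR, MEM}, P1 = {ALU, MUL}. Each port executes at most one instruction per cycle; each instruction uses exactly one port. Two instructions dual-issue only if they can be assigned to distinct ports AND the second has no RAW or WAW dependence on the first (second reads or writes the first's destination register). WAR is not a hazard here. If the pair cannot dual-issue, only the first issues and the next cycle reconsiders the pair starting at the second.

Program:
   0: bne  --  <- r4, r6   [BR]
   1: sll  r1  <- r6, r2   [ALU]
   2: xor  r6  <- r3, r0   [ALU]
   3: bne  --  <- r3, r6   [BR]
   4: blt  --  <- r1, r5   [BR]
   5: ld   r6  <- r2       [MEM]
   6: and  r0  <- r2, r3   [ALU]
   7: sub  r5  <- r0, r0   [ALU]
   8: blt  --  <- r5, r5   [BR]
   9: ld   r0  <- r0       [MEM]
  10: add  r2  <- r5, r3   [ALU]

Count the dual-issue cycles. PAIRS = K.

PAIRS = 3

t=0 i0+i1:bne sll ; dual
t=1 i2:xor ; RAW r6
t=2 i3:bne ; no-port BR/BR
t=3 i4:blt ; no-port BR/MEM
t=4 i5+i6:ld and ; dual
t=5 i7:sub ; RAW r5
t=6 i8:blt ; no-port BR/MEM
t=7 i9+i10:ld add ; dual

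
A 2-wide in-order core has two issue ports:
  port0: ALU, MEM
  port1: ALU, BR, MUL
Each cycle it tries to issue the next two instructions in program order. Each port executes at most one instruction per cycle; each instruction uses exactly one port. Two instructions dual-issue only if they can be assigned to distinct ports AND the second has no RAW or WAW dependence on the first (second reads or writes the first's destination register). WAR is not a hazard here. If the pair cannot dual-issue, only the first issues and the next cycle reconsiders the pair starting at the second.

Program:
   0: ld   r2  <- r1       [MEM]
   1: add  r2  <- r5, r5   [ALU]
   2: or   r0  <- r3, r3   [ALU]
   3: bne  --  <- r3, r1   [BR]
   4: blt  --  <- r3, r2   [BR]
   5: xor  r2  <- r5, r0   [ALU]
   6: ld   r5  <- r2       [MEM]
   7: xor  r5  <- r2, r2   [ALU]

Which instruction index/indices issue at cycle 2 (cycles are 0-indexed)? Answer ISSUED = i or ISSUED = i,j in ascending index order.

  cy0 -> i0 (ld.MEM) WAW r2
  cy1 -> i1/i2 (add.ALU;or.ALU) pair
  cy2 -> i3 (bne.BR) no-port BR/BR
  cy3 -> i4/i5 (blt.BR;xor.ALU) pair
  cy4 -> i6 (ld.MEM) WAW r5
  cy5 -> i7 (xor.ALU) tail

ISSUED = 3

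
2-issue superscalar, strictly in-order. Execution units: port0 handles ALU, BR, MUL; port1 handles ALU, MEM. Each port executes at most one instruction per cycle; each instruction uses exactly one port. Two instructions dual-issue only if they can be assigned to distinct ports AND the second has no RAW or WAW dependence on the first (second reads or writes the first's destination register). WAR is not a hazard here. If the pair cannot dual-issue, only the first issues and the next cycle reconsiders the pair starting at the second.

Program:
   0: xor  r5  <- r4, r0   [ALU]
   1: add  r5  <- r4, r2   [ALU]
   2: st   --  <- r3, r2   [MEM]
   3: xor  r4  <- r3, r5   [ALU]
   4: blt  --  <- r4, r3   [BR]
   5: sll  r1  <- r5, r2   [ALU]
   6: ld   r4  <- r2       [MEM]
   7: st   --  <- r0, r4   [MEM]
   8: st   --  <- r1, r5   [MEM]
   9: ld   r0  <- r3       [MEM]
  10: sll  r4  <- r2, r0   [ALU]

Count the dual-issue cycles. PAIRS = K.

PAIRS = 2

0. xor @i0  | WAW r5
1. add;st @i1/i2  | pair
2. xor @i3  | RAW r4
3. blt;sll @i4/i5  | pair
4. ld @i6  | no-port MEM/MEM
5. st @i7  | no-port MEM/MEM
6. st @i8  | no-port MEM/MEM
7. ld @i9  | RAW r0
8. sll @i10  | tail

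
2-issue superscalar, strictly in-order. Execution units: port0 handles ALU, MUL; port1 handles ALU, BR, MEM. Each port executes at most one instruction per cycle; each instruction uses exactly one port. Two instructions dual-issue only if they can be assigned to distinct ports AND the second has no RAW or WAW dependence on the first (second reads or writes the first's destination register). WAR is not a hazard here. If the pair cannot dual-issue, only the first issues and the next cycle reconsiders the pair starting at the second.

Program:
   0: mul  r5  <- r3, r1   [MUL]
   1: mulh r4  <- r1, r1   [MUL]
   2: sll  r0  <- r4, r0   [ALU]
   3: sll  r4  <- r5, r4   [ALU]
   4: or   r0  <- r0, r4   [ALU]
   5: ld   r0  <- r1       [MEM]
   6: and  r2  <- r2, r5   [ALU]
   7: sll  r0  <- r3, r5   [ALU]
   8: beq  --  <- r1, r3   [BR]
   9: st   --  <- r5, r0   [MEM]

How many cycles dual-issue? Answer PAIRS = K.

PAIRS = 3

t=0 i0:mul ; no-port MUL/MUL
t=1 i1:mulh ; RAW r4
t=2 i2/i3:sll sll ; dual
t=3 i4:or ; WAW r0
t=4 i5/i6:ld and ; dual
t=5 i7/i8:sll beq ; dual
t=6 i9:st ; tail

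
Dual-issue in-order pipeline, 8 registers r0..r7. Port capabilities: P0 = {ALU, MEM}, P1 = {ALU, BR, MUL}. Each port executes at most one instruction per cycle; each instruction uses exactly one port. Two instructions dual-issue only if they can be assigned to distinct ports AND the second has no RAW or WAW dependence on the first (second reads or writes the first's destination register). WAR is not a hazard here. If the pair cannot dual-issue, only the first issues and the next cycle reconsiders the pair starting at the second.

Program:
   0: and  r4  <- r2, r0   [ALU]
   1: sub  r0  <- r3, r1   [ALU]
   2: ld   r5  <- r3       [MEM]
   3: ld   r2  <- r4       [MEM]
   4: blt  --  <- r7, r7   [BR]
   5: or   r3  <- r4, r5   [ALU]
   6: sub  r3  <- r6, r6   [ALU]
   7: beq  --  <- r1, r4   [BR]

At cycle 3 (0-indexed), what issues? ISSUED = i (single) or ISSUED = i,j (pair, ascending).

ISSUED = 5

t=0 i0&i1:and sub ; dual
t=1 i2:ld ; no-port MEM/MEM
t=2 i3&i4:ld blt ; dual
t=3 i5:or ; WAW r3
t=4 i6&i7:sub beq ; dual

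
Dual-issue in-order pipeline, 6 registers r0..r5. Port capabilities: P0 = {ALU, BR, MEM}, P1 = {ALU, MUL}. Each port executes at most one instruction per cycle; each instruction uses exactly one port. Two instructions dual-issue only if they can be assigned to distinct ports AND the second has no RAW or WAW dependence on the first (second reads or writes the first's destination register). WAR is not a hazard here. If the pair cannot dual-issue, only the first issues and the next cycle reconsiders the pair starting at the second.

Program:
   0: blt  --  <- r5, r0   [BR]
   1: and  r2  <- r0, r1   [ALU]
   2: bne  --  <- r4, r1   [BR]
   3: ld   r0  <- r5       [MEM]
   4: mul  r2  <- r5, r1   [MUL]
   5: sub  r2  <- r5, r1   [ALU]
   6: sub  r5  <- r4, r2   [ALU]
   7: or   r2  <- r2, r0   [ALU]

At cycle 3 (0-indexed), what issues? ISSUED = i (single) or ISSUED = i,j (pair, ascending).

#0 head=0: blt.BR/and.ALU i0/i1 pair
#1 head=2: bne.BR i2 no-port BR/MEM
#2 head=3: ld.MEM/mul.MUL i3/i4 pair
#3 head=5: sub.ALU i5 RAW r2
#4 head=6: sub.ALU/or.ALU i6/i7 pair

ISSUED = 5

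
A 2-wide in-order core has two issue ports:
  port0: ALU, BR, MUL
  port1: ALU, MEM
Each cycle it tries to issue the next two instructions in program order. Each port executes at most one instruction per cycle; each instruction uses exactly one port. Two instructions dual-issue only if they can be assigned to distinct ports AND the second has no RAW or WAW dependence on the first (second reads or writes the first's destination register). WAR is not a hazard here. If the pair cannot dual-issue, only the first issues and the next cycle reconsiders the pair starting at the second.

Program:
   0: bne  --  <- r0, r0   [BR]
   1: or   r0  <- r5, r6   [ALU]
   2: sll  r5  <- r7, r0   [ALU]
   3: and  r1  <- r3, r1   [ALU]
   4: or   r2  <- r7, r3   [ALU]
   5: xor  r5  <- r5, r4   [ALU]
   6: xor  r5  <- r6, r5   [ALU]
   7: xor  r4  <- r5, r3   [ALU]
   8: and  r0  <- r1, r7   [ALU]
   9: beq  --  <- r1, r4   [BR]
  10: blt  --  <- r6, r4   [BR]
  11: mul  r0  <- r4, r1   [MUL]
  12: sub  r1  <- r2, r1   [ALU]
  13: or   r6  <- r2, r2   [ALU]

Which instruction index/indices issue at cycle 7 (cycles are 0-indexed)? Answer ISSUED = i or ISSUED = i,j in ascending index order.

t=0 i0+i1:bne.BR+or.ALU ; dual
t=1 i2+i3:sll.ALU+and.ALU ; dual
t=2 i4+i5:or.ALU+xor.ALU ; dual
t=3 i6:xor.ALU ; RAW r5
t=4 i7+i8:xor.ALU+and.ALU ; dual
t=5 i9:beq.BR ; no-port BR/BR
t=6 i10:blt.BR ; no-port BR/MUL
t=7 i11+i12:mul.MUL+sub.ALU ; dual
t=8 i13:or.ALU ; tail

ISSUED = 11,12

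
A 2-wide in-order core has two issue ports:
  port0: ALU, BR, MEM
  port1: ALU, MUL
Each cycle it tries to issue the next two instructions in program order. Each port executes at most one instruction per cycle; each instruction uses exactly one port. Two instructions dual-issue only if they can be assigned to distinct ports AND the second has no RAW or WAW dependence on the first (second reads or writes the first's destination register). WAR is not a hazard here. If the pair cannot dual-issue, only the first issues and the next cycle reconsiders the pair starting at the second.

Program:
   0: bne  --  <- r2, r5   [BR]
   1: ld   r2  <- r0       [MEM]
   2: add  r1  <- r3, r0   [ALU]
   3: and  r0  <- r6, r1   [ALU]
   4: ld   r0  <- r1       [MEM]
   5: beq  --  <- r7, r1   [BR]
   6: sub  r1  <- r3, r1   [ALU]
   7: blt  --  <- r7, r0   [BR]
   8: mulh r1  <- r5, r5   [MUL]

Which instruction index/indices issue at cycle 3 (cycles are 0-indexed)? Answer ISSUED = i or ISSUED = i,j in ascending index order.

#0 head=0: bne.BR i0 no-port BR/MEM
#1 head=1: ld.MEM add.ALU i1/i2 dual
#2 head=3: and.ALU i3 WAW r0
#3 head=4: ld.MEM i4 no-port MEM/BR
#4 head=5: beq.BR sub.ALU i5/i6 dual
#5 head=7: blt.BR mulh.MUL i7/i8 dual

ISSUED = 4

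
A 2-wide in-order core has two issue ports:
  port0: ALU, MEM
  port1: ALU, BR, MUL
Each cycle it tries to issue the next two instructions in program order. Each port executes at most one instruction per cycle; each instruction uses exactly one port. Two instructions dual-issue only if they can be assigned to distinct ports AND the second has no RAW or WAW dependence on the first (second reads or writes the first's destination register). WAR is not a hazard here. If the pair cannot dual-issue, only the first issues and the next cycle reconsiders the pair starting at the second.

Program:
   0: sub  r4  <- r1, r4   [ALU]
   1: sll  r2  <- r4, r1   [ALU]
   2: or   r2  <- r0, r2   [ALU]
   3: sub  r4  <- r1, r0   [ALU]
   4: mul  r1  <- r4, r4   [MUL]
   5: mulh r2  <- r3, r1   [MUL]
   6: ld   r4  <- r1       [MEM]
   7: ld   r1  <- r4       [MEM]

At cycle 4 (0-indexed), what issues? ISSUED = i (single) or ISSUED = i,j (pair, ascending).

ISSUED = 5,6

#0 head=0: sub i0 RAW r4
#1 head=1: sll i1 RAW+WAW r2
#2 head=2: or/sub i2/i3 2-wide
#3 head=4: mul i4 no-port MUL/MUL
#4 head=5: mulh/ld i5/i6 2-wide
#5 head=7: ld i7 tail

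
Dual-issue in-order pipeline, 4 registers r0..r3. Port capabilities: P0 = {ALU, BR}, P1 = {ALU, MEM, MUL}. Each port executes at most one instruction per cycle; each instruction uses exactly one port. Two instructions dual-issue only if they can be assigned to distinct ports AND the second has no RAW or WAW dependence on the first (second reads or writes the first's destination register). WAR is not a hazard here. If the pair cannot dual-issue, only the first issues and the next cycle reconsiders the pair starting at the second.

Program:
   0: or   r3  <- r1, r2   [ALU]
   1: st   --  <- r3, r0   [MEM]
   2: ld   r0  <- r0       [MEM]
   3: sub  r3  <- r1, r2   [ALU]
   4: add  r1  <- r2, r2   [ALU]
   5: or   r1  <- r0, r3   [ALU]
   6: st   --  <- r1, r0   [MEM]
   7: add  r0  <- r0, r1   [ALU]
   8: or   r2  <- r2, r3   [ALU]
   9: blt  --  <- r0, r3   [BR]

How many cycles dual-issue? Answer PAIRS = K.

  cy0 -> i0 (or.ALU) RAW r3
  cy1 -> i1 (st.MEM) no-port MEM/MEM
  cy2 -> i2+i3 (ld.MEM/sub.ALU) 2-wide
  cy3 -> i4 (add.ALU) WAW r1
  cy4 -> i5 (or.ALU) RAW r1
  cy5 -> i6+i7 (st.MEM/add.ALU) 2-wide
  cy6 -> i8+i9 (or.ALU/blt.BR) 2-wide

PAIRS = 3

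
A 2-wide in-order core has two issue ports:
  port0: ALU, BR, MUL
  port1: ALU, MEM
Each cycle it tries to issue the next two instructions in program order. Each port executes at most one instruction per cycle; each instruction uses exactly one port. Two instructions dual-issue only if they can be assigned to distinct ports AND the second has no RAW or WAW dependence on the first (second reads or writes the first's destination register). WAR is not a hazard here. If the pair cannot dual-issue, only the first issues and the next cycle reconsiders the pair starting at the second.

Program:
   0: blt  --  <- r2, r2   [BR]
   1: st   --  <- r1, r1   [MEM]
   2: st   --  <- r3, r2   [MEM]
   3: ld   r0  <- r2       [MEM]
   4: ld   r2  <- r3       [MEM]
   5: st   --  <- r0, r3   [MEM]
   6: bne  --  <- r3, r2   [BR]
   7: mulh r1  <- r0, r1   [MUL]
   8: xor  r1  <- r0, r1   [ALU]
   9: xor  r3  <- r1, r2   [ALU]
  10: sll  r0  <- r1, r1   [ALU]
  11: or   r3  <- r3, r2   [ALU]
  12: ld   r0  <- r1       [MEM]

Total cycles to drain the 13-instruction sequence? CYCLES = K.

[0] i0+i1  blt.BR/st.MEM  -- pair
[1] i2  st.MEM  -- no-port MEM/MEM
[2] i3  ld.MEM  -- no-port MEM/MEM
[3] i4  ld.MEM  -- no-port MEM/MEM
[4] i5+i6  st.MEM/bne.BR  -- pair
[5] i7  mulh.MUL  -- RAW+WAW r1
[6] i8  xor.ALU  -- RAW r1
[7] i9+i10  xor.ALU/sll.ALU  -- pair
[8] i11+i12  or.ALU/ld.MEM  -- pair

CYCLES = 9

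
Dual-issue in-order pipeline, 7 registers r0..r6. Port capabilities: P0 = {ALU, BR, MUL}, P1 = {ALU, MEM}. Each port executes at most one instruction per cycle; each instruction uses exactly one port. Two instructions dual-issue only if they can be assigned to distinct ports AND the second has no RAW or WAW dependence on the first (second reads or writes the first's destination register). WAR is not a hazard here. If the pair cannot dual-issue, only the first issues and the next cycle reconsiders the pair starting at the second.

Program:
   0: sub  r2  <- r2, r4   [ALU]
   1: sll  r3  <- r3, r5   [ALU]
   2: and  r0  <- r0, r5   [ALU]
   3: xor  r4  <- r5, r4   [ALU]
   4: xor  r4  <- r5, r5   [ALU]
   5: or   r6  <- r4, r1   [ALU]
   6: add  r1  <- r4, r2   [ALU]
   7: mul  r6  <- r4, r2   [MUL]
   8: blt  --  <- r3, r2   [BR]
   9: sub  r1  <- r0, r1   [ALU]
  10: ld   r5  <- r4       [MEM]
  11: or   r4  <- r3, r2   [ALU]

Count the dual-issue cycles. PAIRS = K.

PAIRS = 5

t=0 i0&i1:sub.ALU sll.ALU ; 2-wide
t=1 i2&i3:and.ALU xor.ALU ; 2-wide
t=2 i4:xor.ALU ; RAW r4
t=3 i5&i6:or.ALU add.ALU ; 2-wide
t=4 i7:mul.MUL ; no-port MUL/BR
t=5 i8&i9:blt.BR sub.ALU ; 2-wide
t=6 i10&i11:ld.MEM or.ALU ; 2-wide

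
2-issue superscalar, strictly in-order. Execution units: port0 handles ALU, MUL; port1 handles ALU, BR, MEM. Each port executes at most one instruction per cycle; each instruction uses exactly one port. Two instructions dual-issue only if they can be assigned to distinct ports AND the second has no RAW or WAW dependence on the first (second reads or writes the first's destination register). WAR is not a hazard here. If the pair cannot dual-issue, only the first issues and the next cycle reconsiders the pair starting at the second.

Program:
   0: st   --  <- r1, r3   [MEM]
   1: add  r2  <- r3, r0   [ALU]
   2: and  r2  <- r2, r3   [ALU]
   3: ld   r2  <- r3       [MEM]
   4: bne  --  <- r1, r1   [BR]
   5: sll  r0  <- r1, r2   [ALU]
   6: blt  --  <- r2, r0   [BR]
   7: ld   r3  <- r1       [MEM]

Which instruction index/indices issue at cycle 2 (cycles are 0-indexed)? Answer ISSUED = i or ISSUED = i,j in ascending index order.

#0 head=0: st.MEM add.ALU i0/i1 pair
#1 head=2: and.ALU i2 WAW r2
#2 head=3: ld.MEM i3 no-port MEM/BR
#3 head=4: bne.BR sll.ALU i4/i5 pair
#4 head=6: blt.BR i6 no-port BR/MEM
#5 head=7: ld.MEM i7 tail

ISSUED = 3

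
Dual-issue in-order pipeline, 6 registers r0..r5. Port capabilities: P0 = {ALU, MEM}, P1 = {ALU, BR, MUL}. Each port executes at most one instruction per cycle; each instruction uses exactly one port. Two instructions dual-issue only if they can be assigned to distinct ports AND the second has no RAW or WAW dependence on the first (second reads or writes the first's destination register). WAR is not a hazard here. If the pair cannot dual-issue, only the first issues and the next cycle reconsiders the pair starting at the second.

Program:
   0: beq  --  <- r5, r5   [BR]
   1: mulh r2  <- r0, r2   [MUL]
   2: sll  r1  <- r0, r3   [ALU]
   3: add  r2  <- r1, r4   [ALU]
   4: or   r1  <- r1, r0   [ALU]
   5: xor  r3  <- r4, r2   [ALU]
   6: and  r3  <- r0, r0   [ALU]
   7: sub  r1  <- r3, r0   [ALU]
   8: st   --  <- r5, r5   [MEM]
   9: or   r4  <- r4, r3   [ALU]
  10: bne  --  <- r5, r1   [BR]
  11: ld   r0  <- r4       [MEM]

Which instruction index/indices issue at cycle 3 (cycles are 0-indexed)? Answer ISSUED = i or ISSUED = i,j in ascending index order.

[0] i0  beq  -- no-port BR/MUL
[1] i1&i2  mulh/sll  -- pair
[2] i3&i4  add/or  -- pair
[3] i5  xor  -- WAW r3
[4] i6  and  -- RAW r3
[5] i7&i8  sub/st  -- pair
[6] i9&i10  or/bne  -- pair
[7] i11  ld  -- tail

ISSUED = 5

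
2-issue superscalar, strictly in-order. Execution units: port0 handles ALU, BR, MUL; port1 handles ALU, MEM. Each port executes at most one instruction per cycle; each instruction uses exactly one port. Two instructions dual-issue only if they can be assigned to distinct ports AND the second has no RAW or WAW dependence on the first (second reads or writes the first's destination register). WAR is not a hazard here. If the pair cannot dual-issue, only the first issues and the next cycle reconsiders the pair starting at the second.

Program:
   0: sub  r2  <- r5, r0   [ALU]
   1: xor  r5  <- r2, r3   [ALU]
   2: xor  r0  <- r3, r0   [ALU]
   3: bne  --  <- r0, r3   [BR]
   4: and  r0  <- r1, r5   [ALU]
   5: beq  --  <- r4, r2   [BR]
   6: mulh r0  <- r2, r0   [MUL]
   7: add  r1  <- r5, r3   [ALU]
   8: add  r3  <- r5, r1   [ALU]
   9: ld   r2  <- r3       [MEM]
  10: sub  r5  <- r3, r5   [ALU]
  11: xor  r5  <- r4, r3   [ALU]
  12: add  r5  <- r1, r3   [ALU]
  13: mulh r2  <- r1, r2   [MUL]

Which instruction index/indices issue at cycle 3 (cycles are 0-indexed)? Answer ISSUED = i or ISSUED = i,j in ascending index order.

ISSUED = 5

t=0 i0:sub.ALU ; RAW r2
t=1 i1/i2:xor.ALU;xor.ALU ; dual
t=2 i3/i4:bne.BR;and.ALU ; dual
t=3 i5:beq.BR ; no-port BR/MUL
t=4 i6/i7:mulh.MUL;add.ALU ; dual
t=5 i8:add.ALU ; RAW r3
t=6 i9/i10:ld.MEM;sub.ALU ; dual
t=7 i11:xor.ALU ; WAW r5
t=8 i12/i13:add.ALU;mulh.MUL ; dual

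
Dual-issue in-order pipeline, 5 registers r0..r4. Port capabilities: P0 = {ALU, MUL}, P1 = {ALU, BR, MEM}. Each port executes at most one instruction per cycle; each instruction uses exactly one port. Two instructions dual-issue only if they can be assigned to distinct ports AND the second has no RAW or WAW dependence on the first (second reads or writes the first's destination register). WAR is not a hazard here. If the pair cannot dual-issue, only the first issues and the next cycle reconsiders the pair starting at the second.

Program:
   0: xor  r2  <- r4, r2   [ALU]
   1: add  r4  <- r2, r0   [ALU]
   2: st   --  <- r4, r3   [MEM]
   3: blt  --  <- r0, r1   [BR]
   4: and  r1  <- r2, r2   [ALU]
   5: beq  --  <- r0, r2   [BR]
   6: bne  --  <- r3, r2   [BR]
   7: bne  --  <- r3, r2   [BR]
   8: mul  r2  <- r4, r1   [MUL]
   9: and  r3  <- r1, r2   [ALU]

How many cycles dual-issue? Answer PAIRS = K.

PAIRS = 2

[0] i0  xor  -- RAW r2
[1] i1  add  -- RAW r4
[2] i2  st  -- no-port MEM/BR
[3] i3+i4  blt+and  -- pair
[4] i5  beq  -- no-port BR/BR
[5] i6  bne  -- no-port BR/BR
[6] i7+i8  bne+mul  -- pair
[7] i9  and  -- tail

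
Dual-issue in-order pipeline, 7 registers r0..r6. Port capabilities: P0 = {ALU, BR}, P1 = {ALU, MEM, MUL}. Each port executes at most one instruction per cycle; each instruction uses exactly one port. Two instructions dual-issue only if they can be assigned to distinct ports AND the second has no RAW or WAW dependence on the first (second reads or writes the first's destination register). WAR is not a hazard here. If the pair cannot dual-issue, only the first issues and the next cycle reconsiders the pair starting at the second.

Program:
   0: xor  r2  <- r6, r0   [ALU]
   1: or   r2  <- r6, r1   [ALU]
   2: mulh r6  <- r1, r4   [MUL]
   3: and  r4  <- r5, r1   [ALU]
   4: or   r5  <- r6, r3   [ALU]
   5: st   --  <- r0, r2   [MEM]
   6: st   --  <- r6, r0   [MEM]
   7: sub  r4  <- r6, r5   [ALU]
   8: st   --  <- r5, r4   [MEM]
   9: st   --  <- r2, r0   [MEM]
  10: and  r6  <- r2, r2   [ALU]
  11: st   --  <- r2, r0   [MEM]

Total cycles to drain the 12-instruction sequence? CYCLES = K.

CYCLES = 8

[0] i0  xor.ALU  -- WAW r2
[1] i1,i2  or.ALU+mulh.MUL  -- dual
[2] i3,i4  and.ALU+or.ALU  -- dual
[3] i5  st.MEM  -- no-port MEM/MEM
[4] i6,i7  st.MEM+sub.ALU  -- dual
[5] i8  st.MEM  -- no-port MEM/MEM
[6] i9,i10  st.MEM+and.ALU  -- dual
[7] i11  st.MEM  -- tail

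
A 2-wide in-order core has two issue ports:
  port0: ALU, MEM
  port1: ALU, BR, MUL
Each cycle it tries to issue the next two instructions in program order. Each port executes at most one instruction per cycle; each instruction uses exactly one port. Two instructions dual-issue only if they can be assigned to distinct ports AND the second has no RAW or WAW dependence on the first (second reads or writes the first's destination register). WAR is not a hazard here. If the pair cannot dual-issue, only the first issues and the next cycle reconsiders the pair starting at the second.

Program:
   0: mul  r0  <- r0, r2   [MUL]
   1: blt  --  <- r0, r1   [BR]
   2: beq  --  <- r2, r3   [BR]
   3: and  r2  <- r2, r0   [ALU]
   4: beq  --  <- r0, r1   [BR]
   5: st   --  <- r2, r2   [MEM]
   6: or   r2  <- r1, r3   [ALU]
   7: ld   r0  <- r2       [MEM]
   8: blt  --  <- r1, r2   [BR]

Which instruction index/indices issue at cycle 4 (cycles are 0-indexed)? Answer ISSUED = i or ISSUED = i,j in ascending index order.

ISSUED = 6

#0 head=0: mul.MUL i0 no-port MUL/BR
#1 head=1: blt.BR i1 no-port BR/BR
#2 head=2: beq.BR and.ALU i2+i3 dual
#3 head=4: beq.BR st.MEM i4+i5 dual
#4 head=6: or.ALU i6 RAW r2
#5 head=7: ld.MEM blt.BR i7+i8 dual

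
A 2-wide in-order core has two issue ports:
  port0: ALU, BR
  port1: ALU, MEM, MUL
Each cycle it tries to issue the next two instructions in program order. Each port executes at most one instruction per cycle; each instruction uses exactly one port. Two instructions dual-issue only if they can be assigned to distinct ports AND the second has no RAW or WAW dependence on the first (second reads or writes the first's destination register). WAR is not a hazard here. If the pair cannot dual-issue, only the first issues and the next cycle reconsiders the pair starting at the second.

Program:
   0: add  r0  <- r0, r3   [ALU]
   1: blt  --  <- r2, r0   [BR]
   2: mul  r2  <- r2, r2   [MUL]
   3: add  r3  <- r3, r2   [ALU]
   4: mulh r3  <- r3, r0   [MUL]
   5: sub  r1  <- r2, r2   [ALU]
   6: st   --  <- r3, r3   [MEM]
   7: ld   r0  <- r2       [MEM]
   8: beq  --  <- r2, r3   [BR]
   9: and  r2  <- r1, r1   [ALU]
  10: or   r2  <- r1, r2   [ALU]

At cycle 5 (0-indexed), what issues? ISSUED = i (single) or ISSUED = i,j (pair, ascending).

ISSUED = 7,8

  cy0 -> i0 (add) RAW r0
  cy1 -> i1&i2 (blt+mul) dual
  cy2 -> i3 (add) RAW+WAW r3
  cy3 -> i4&i5 (mulh+sub) dual
  cy4 -> i6 (st) no-port MEM/MEM
  cy5 -> i7&i8 (ld+beq) dual
  cy6 -> i9 (and) RAW+WAW r2
  cy7 -> i10 (or) tail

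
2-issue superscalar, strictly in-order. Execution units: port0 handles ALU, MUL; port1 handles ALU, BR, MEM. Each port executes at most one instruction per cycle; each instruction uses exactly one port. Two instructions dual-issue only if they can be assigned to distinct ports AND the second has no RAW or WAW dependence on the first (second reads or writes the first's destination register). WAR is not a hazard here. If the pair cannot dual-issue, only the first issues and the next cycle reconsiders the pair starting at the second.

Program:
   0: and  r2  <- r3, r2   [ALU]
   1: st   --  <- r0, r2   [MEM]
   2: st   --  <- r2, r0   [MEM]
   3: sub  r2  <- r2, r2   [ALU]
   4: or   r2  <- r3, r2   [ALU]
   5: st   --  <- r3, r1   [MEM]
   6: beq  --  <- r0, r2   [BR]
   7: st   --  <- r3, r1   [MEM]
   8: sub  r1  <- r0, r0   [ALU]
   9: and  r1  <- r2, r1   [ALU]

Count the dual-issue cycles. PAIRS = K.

t=0 i0:and.ALU ; RAW r2
t=1 i1:st.MEM ; no-port MEM/MEM
t=2 i2/i3:st.MEM+sub.ALU ; 2-wide
t=3 i4/i5:or.ALU+st.MEM ; 2-wide
t=4 i6:beq.BR ; no-port BR/MEM
t=5 i7/i8:st.MEM+sub.ALU ; 2-wide
t=6 i9:and.ALU ; tail

PAIRS = 3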